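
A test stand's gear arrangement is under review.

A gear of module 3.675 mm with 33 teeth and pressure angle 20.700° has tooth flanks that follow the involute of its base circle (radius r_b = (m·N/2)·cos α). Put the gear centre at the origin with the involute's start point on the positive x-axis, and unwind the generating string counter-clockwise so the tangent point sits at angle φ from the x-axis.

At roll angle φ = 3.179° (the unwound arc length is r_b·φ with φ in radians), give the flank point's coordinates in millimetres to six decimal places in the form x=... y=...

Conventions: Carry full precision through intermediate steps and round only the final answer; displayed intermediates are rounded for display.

topology: single-mesh involute geometry — m = 3.675, N = 33
pitch radius r_p = m·N/2 = 3.675·33/2 = 60.637500
base radius r_b = r_p·cos α = 60.637500·cos 20.700° = 56.722987
roll angle φ = 3.179° = 0.05548402 rad
x = r_b·(cos φ + φ·sin φ) = 56.810230
y = r_b·(sin φ − φ·cos φ) = 0.003229

x=56.810230 y=0.003229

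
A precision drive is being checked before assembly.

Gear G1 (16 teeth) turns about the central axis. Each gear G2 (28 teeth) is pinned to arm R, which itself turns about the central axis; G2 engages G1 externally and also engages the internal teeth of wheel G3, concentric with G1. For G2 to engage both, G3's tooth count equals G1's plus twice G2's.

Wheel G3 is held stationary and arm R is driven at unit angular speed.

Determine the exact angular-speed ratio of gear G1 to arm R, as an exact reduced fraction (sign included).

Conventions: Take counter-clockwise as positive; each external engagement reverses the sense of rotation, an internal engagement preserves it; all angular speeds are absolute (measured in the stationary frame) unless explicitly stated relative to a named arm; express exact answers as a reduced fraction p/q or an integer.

planetary set (16T centre, 28T on arm, 72T internal) — Willis relation
ring teeth: 16 + 2·28 = 72
16(ω_sun−ω_arm) = −72(ω_ring−ω_arm),  ω_ring = 0, ω_arm = 1
ω_sun = 1 − (72/16)(0−1) = 11/2
ω_out/ω_in = 11/2

11/2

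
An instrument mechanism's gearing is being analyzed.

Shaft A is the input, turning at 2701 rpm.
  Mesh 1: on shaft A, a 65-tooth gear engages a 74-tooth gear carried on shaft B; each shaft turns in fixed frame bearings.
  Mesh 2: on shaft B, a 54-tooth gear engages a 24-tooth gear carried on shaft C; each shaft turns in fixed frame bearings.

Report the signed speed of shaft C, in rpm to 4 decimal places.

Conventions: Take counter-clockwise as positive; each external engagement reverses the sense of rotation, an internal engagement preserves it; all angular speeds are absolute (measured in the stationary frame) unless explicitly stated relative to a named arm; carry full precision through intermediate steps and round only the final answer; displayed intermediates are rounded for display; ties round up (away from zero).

topology: fixed-axis compound train — 2 meshes, A→C
mesh 1 [65T→74T]: ω = 2701.0000×65/74 = 2372.5000 rpm, sense flips to −
mesh 2 [54T→24T]: ω = 2372.5000×54/24 = 5338.1250 rpm, sense flips to +
signed output speed = +5338.1250 rpm

+5338.1250 rpm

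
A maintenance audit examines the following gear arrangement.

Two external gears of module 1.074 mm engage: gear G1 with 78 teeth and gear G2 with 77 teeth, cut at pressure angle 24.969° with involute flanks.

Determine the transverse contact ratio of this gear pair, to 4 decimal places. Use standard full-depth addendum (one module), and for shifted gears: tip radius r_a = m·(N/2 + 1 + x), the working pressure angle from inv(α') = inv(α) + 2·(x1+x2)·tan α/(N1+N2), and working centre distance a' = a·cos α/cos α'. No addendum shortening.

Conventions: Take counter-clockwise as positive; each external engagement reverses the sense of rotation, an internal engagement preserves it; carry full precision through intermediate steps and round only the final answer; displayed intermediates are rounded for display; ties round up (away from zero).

1.5768

recognized (one external pair, fixed centres): single-mesh tooth geometry, m = 1.074, N1 = 78, N2 = 77
base radii: r_b1 = 37.971180, r_b2 = 37.484370
tip radii: r_a1 = 42.960000, r_a2 = 42.423000
no profile shift: α' = α, a' = a
action lengths: √(r_a1²−r_b1²) = 20.093558, √(r_a2²−r_b2²) = 19.865370
base pitch p_b = π·m·cos α = 3.058717
CR = (20.093558 + 19.865370 − 83.235000·sin 24.96900°)/3.058717 = 1.576843
contact ratio ≈ 1.5768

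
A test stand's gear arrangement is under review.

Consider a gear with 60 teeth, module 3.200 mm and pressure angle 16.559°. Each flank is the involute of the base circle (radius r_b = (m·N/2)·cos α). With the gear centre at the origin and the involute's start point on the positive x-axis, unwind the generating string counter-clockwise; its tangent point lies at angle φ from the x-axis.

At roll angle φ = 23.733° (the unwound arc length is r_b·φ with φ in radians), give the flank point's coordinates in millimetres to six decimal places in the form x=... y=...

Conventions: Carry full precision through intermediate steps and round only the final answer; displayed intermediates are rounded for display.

x=99.577321 y=2.142764

recognized (one wheel, involute flank): single-mesh tooth geometry, m = 3.200, N = 60
pitch radius r_p = m·N/2 = 3.200·60/2 = 96.000000
base radius r_b = r_p·cos α = 96.000000·cos 16.559° = 92.018569
roll angle φ = 23.733° = 0.41421899 rad
x = r_b·(cos φ + φ·sin φ) = 99.577321
y = r_b·(sin φ − φ·cos φ) = 2.142764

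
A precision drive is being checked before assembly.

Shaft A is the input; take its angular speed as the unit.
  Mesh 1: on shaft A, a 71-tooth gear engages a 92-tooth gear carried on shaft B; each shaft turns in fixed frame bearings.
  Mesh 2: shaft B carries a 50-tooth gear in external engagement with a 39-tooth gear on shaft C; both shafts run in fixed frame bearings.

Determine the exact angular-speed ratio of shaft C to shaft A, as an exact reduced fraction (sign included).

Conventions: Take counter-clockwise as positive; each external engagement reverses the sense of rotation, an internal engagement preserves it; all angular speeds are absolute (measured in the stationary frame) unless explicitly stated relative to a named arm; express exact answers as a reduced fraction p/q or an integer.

class = fixed-axis compound train [2 meshes; 2 ratios multiply, 2 sense flips]
mesh 1 [71T→92T]: running ratio 71/92, sense −
mesh 2 [50T→39T]: running ratio 1775/1794, sense +
ω_out/ω_in = 1775/1794

1775/1794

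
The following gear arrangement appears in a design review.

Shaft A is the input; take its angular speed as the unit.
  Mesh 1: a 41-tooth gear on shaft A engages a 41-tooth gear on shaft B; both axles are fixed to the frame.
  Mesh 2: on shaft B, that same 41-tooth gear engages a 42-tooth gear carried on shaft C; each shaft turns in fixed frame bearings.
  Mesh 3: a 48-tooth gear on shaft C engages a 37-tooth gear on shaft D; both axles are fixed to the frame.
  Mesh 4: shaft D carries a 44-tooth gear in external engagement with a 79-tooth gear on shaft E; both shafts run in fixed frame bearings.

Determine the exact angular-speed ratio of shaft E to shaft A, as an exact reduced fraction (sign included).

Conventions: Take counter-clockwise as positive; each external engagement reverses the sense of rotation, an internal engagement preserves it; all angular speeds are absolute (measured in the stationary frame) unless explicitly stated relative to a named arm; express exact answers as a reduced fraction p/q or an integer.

class = fixed-axis compound train [4 meshes; 4 ratios multiply, 4 sense flips]
mesh 1 [41T→41T]: running ratio 1, sense −
mesh 2 [41T→42T]: running ratio 41/42, sense +
mesh 3 [48T→37T]: running ratio 328/259, sense −
mesh 4 [44T→79T]: running ratio 14432/20461, sense +
ω_out/ω_in = 14432/20461

14432/20461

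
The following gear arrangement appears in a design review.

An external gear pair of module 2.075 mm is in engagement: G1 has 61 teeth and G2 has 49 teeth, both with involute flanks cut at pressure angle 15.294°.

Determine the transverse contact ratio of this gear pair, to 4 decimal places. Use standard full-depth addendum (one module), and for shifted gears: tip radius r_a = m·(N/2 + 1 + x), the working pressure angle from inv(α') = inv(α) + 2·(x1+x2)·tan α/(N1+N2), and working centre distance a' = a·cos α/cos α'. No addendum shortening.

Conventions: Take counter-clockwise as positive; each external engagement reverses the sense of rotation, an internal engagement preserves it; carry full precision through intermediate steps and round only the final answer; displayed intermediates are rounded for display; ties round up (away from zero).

single-mesh involute tooth geometry (61T engaging 49T at module 2.075)
base radii: r_b1 = 61.046176, r_b2 = 49.037092
tip radii: r_a1 = 65.362500, r_a2 = 52.912500
no profile shift: α' = α, a' = a
action lengths: √(r_a1²−r_b1²) = 23.358527, √(r_a2²−r_b2²) = 19.877028
base pitch p_b = π·m·cos α = 6.287942
CR = (23.358527 + 19.877028 − 114.125000·sin 15.29400°)/6.287942 = 2.088533
contact ratio ≈ 2.0885

2.0885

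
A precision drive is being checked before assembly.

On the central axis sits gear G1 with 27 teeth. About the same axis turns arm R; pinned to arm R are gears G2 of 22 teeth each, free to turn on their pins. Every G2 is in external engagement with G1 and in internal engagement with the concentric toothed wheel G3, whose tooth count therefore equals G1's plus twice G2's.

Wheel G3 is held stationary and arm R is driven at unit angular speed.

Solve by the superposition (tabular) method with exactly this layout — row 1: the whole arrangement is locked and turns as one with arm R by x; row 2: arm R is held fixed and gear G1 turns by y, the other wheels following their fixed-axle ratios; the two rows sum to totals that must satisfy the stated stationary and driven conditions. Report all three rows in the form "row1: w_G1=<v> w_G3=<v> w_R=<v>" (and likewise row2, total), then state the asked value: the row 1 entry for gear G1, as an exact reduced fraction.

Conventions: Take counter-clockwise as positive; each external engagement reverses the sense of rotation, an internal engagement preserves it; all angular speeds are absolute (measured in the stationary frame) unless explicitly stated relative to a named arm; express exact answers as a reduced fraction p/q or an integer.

topology: planetary set — G1 27T / G2 22T / G3 71T, arm = carrier (Willis)
row 1 — lock + rotate with arm: ω_sun = ω_ring = ω_arm = x
row 2: sun turns y, ring = −(27/71)·y, arm 0
boundary: total ω_ring = x − (27/71)·y = 0 and total ω_arm = x = 1  ⇒  y = 71/27, x = 1
row 2 ring = −(27/71)·71/27 = -1
totals (row 1 + row 2): sun 1 + 71/27 = 98/27, ring 1 + (-1) = 0, arm 1 + 0 = 1
asked cell (row1, sun) = 1

row1: w_G1=1 w_G3=1 w_R=1
row2: w_G1=71/27 w_G3=-1 w_R=0
total: w_G1=98/27 w_G3=0 w_R=1
asked value: 1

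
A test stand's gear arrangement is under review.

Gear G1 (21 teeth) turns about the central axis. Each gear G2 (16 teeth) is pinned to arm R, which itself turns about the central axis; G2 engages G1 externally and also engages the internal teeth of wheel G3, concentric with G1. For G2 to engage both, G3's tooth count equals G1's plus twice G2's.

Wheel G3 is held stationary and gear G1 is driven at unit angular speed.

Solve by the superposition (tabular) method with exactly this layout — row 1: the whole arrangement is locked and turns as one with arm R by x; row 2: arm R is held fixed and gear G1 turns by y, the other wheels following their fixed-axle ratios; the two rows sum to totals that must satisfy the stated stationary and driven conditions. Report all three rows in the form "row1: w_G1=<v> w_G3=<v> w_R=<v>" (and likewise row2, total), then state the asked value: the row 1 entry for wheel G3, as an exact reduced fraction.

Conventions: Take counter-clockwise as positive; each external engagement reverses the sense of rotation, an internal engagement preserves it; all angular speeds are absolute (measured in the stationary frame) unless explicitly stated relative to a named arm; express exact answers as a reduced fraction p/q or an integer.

recognized (axles ride arm R): planetary set, 21/16/53 teeth
superposition row 1 [locked train]: every member turns x
row 2 (arm held, sun turns y): ω_ring = −(21/53)·y, ω_arm = 0
boundary: total ω_ring = x − (21/53)·y = 0 and total ω_sun = x + y = 1  ⇒  y = 53/74, x = 21/74
row 2 ring = −(21/53)·53/74 = -21/74
totals (row 1 + row 2): sun 21/74 + 53/74 = 1, ring 21/74 + (-21/74) = 0, arm 21/74 + 0 = 21/74
asked cell (row1, ring) = 21/74

row1: w_G1=21/74 w_G3=21/74 w_R=21/74
row2: w_G1=53/74 w_G3=-21/74 w_R=0
total: w_G1=1 w_G3=0 w_R=21/74
asked value: 21/74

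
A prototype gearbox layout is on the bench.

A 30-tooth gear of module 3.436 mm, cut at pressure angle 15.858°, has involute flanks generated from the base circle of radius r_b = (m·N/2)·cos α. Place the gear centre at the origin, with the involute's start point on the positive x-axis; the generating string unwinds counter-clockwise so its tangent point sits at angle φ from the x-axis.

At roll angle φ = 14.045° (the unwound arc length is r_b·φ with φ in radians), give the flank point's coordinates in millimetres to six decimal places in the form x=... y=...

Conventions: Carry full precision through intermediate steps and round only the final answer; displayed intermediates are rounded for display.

class = single-mesh tooth geometry [base-circle involute, m = 3.436, 30T]
pitch radius r_p = m·N/2 = 3.436·30/2 = 51.540000
base radius r_b = r_p·cos α = 51.540000·cos 15.858° = 49.578484
roll angle φ = 14.045° = 0.24513149 rad
x = r_b·(cos φ + φ·sin φ) = 51.045754
y = r_b·(sin φ − φ·cos φ) = 0.241968

x=51.045754 y=0.241968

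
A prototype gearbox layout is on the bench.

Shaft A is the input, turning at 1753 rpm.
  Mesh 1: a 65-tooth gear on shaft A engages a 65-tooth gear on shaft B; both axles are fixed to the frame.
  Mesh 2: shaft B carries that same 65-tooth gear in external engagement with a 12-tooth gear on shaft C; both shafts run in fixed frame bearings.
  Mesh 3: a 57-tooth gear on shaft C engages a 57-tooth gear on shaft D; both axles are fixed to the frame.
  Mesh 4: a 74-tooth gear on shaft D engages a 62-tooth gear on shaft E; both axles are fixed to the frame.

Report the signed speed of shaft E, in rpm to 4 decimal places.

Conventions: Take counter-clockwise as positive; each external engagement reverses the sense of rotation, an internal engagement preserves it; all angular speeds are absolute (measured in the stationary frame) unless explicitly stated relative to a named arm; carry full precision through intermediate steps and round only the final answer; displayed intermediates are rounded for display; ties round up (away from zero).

class = fixed-axis compound train [4 meshes; 4 ratios multiply, 4 sense flips]
mesh 1 [65T→65T]: ω = 1753.0000×65/65 = 1753.0000 rpm, sense flips to −
mesh 2 [65T→12T]: ω = 1753.0000×65/12 = 9495.4167 rpm, sense flips to +
mesh 3 [57T→57T]: ω = 9495.4167×57/57 = 9495.4167 rpm, sense flips to −
mesh 4 [74T→62T]: ω = 9495.4167×74/62 = 11333.2392 rpm, sense flips to +
signed output speed = +11333.2392 rpm

+11333.2392 rpm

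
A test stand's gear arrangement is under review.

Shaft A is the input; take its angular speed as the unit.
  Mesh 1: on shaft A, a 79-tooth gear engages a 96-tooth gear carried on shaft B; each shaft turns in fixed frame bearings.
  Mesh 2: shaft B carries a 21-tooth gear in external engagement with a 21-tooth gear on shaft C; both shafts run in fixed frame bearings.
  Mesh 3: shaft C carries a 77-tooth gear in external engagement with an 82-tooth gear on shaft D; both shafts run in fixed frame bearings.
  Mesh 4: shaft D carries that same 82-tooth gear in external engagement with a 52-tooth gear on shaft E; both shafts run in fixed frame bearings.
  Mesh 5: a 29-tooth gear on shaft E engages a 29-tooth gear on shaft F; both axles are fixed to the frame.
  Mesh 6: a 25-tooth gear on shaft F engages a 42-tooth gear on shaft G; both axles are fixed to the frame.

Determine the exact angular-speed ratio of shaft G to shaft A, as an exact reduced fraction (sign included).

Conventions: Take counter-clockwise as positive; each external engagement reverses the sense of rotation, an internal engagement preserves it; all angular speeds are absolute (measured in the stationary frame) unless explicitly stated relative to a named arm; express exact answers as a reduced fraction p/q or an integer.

21725/29952

class = fixed-axis compound train [6 meshes; 6 ratios multiply, 6 sense flips]
mesh 1 [79T→96T]: running ratio 79/96, sense −
mesh 2 [21T→21T]: running ratio 79/96, sense +
mesh 3 [77T→82T]: running ratio 6083/7872, sense −
mesh 4 [82T→52T]: running ratio 6083/4992, sense +
mesh 5 [29T→29T]: running ratio 6083/4992, sense −
mesh 6 [25T→42T]: running ratio 21725/29952, sense +
ω_out/ω_in = 21725/29952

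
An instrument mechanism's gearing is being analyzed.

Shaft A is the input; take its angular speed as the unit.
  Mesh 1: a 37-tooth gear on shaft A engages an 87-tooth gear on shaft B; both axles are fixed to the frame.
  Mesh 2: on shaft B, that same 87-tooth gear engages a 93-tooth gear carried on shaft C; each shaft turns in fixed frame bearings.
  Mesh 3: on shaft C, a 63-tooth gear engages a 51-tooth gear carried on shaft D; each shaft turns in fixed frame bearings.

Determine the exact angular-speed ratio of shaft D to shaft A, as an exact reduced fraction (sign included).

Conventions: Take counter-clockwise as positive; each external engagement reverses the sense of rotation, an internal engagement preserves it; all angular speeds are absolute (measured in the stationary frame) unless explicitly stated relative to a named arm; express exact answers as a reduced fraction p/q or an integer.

-259/527

class = fixed-axis compound train [3 meshes; 3 ratios multiply, 3 sense flips]
mesh 1 [37T→87T]: running ratio 37/87, sense −
mesh 2 [87T→93T]: running ratio 37/93, sense +
mesh 3 [63T→51T]: running ratio 259/527, sense −
ω_out/ω_in = -259/527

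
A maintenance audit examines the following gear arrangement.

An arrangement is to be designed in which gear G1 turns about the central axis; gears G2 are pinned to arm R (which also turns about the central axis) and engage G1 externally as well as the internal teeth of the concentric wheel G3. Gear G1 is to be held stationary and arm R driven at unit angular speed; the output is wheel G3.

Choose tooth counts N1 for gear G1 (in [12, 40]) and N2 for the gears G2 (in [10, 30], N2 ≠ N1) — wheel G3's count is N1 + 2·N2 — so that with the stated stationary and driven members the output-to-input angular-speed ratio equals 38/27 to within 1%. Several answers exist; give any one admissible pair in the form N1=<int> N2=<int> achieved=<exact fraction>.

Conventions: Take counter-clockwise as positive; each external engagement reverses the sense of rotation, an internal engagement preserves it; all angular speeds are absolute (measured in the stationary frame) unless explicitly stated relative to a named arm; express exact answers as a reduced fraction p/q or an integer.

N1=22 N2=16 achieved=38/27

topology: planetary set — design target 38/27, arm = carrier (Willis)
Willis with ω_sun = 0: ω_ring/ω_arm = (N1+N3)/N3; set equal to 38/27  ⇒  N3/N1 = 1/(38/27 − 1) = 27/11
N3 = N1 + 2·N2  ⇒  N2/N1 = (N3/N1 − 1)/2 = (27/11 − 1)/2 = 8/11
smallest multiple with N1 ≥ 12 and N2 ≥ 10: k = 2  ⇒  N1 = 2·11 = 22, N2 = 2·8 = 16 (N1 ≤ 40, N2 ≤ 30, N2 ≠ N1 ✓), N3 = 22 + 2·16 = 54
check: (N1+N3)/N3 with N1 = 22, N3 = 54 gives 38/27; |achieved − target| = 0 ≤ 19/1350 ✓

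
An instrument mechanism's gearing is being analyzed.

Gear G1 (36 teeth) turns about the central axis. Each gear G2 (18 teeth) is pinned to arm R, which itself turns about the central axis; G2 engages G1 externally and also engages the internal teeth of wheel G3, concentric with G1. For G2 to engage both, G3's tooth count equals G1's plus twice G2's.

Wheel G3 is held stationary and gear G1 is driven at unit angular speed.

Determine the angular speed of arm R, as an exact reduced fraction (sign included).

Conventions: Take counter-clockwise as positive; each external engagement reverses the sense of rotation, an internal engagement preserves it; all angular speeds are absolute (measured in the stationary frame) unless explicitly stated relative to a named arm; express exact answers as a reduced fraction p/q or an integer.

1/3

recognized (axles ride arm R): planetary set, 36/18/72 teeth
ring teeth: 36 + 2·18 = 72
36(ω_sun−ω_arm) = −72(ω_ring−ω_arm),  ω_ring = 0, ω_sun = 1
36(1−ω_arm) = −72(0−ω_arm)  ⇒  108·ω_arm = 36  ⇒  ω_arm = 1/3
exact speed ratio = 1/3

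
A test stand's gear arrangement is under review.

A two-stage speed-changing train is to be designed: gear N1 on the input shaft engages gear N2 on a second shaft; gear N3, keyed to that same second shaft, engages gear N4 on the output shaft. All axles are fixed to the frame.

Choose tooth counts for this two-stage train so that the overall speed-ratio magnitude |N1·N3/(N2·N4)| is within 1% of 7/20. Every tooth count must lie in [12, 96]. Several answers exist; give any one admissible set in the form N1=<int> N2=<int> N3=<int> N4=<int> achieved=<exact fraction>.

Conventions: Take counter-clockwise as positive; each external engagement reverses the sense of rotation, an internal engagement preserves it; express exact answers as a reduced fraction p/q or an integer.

design class (target 7/20): fixed-axis compound train
target = 7/20 in lowest terms: an exact hit needs N1·N3 = k·7 and N2·N4 = k·20 for one integer k, every count in [12, 96]; additionally prefer no 1:1 stage (N1 ≠ N2, N3 ≠ N4)
k = 1…23: no 1:1-free in-range split of k·7 and k·20 into factor pairs; take k = 24
k = 24: N1·N3 = 168 = 12·14, N2·N4 = 480 = 40·12
achieved = 12·14/(40·12) = 7/20; |achieved − target| = 0 ≤ 7/2000 ✓

N1=12 N2=40 N3=14 N4=12 achieved=7/20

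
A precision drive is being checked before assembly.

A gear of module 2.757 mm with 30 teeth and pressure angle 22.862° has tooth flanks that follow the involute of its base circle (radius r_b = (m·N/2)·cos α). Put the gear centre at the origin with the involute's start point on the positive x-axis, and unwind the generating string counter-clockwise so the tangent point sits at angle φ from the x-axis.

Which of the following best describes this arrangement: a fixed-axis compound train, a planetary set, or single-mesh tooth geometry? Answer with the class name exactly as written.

single-mesh involute tooth geometry (30T wheel at module 2.757)
classification: single-mesh tooth geometry

single-mesh tooth geometry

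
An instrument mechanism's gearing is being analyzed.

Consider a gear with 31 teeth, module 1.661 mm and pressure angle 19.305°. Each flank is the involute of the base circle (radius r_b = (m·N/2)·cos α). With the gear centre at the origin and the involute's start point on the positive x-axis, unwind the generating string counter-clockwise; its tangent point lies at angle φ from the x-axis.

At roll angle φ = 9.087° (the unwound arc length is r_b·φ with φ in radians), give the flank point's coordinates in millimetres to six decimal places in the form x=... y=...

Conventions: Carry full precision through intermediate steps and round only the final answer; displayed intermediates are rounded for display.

x=24.601552 y=0.032229

topology: single-mesh involute geometry — m = 1.661, N = 31
pitch radius r_p = m·N/2 = 1.661·31/2 = 25.745500
base radius r_b = r_p·cos α = 25.745500·cos 19.305° = 24.297885
roll angle φ = 9.087° = 0.15859807 rad
x = r_b·(cos φ + φ·sin φ) = 24.601552
y = r_b·(sin φ − φ·cos φ) = 0.032229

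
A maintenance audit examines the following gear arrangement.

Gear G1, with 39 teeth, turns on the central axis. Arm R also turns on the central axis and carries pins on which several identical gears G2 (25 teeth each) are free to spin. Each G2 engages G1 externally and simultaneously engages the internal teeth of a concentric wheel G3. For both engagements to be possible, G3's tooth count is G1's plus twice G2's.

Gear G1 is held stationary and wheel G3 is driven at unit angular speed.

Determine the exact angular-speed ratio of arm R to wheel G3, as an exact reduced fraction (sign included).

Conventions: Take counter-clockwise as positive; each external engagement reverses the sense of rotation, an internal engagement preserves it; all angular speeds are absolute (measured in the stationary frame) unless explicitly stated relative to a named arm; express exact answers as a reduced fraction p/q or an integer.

planetary set (39T centre, 25T on arm, 89T internal) — Willis relation
ring teeth: 39 + 2·25 = 89
39(ω_sun−ω_arm) = −89(ω_ring−ω_arm),  ω_sun = 0, ω_ring = 1
39(0−ω_arm) = −89(1−ω_arm)  ⇒  128·ω_arm = 89  ⇒  ω_arm = 89/128
ω_out/ω_in = 89/128

89/128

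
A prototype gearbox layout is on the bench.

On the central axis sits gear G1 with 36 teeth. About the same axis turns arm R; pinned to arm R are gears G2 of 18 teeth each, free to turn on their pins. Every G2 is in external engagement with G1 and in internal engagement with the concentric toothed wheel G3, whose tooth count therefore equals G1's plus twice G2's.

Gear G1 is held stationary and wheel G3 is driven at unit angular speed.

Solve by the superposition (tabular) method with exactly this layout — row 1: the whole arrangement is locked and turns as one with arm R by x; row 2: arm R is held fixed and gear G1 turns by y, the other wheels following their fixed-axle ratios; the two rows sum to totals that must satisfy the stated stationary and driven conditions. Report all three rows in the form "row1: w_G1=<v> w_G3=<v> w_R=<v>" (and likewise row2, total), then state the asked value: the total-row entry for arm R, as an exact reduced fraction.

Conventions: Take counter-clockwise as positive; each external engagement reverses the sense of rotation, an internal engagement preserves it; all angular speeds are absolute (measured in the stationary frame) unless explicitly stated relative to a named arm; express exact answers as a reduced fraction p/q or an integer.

recognized (axles ride arm R): planetary set, 36/18/72 teeth
superposition row 1 [locked train]: every member turns x
row 2: sun turns y, ring = −(36/72)·y, arm 0
boundary: total ω_sun = x + y = 0 and total ω_ring = x − (36/72)·y = 1  ⇒  y = -2/3, x = 2/3
row 2 ring = −(36/72)·(-2/3) = 1/3
totals (row 1 + row 2): sun 2/3 + (-2/3) = 0, ring 2/3 + 1/3 = 1, arm 2/3 + 0 = 2/3
asked cell (total, arm) = 2/3

row1: w_G1=2/3 w_G3=2/3 w_R=2/3
row2: w_G1=-2/3 w_G3=1/3 w_R=0
total: w_G1=0 w_G3=1 w_R=2/3
asked value: 2/3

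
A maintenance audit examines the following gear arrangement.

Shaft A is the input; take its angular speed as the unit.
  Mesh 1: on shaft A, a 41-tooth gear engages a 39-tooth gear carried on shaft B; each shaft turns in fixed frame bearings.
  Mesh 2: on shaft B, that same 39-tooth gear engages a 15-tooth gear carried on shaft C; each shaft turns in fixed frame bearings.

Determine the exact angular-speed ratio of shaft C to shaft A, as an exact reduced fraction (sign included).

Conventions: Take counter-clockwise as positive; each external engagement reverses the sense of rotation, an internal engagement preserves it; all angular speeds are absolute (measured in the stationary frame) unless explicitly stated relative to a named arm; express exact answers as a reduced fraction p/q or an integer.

41/15

class = fixed-axis compound train [2 meshes; 2 ratios multiply, 2 sense flips]
mesh 1 [41T→39T]: running ratio 41/39, sense −
mesh 2 [39T→15T]: running ratio 41/15, sense +
ω_out/ω_in = 41/15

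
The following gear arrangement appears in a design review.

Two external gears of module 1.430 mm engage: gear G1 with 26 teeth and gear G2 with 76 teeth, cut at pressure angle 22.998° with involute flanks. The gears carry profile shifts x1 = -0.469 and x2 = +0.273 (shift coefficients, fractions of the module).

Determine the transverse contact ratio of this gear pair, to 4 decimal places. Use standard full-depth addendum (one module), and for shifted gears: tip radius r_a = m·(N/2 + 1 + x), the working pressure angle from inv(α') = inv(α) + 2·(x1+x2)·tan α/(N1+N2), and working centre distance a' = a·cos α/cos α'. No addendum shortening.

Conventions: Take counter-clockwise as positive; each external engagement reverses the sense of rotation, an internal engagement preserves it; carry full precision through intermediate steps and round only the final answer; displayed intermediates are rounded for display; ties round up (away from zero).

topology: single-mesh involute geometry — m = 1.430, 26T/76T pair
base radii: r_b1 = 17.112439, r_b2 = 50.020975
tip radii: r_a1 = 19.349330, r_a2 = 56.160390
inv(α') = inv(22.998°) + 2·(-0.469+0.273)·tan α/(26+76) = 0.02141164  ⇒  α' = 22.46560°
a' = a·cos α / cos α' = 72.9300·cos 22.998°/cos 22.46560° = 72.646630
action lengths: √(r_a1²−r_b1²) = 9.031113, √(r_a2²−r_b2²) = 25.532166
base pitch p_b = π·m·cos α = 4.135409
CR = (9.031113 + 25.532166 − 72.646630·sin 22.46560°)/4.135409 = 1.645042
contact ratio ≈ 1.6450

1.6450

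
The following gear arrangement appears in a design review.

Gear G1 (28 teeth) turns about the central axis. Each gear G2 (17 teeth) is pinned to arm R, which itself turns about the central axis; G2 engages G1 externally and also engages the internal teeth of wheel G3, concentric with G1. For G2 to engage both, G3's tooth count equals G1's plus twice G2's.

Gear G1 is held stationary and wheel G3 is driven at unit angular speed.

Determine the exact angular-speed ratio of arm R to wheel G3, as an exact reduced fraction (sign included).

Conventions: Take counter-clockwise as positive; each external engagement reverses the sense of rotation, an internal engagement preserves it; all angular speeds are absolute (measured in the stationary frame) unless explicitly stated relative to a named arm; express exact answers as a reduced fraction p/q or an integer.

planetary set (28T centre, 17T on arm, 62T internal) — Willis relation
ring teeth: 28 + 2·17 = 62
28(ω_sun−ω_arm) = −62(ω_ring−ω_arm),  ω_sun = 0, ω_ring = 1
28(0−ω_arm) = −62(1−ω_arm)  ⇒  90·ω_arm = 62  ⇒  ω_arm = 31/45
ω_out/ω_in = 31/45

31/45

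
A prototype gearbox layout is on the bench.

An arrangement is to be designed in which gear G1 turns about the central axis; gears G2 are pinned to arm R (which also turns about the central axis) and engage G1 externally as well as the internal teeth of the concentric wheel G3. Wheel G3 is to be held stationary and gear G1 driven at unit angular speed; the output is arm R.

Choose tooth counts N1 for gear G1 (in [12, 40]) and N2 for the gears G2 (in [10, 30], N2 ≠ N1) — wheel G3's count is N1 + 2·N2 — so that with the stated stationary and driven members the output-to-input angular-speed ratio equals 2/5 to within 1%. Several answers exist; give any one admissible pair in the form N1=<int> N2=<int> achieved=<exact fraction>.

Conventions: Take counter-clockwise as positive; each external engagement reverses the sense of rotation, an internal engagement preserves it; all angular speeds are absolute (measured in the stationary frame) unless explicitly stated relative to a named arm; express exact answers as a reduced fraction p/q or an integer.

N1=40 N2=10 achieved=2/5

topology: planetary set — design target 2/5, arm = carrier (Willis)
Willis with ω_ring = 0: ω_arm/ω_sun = N1/(N1+N3); set equal to 2/5  ⇒  N3/N1 = 1/(2/5) − 1 = 3/2
N3 = N1 + 2·N2  ⇒  N2/N1 = (N3/N1 − 1)/2 = (3/2 − 1)/2 = 1/4
smallest multiple with N1 ≥ 12 and N2 ≥ 10: k = 10  ⇒  N1 = 10·4 = 40, N2 = 10·1 = 10 (N1 ≤ 40, N2 ≤ 30, N2 ≠ N1 ✓), N3 = 40 + 2·10 = 60
check: N1/(N1+N3) with N1 = 40, N3 = 60 gives 2/5; |achieved − target| = 0 ≤ 1/250 ✓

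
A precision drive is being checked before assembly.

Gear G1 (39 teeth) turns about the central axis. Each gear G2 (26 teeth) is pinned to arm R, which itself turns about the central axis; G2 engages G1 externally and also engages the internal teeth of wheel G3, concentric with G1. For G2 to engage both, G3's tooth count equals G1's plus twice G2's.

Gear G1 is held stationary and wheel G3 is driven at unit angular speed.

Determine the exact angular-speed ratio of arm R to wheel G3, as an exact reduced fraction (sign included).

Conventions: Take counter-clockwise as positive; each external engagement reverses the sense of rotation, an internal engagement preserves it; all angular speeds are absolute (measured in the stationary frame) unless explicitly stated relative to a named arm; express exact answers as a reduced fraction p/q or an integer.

7/10

class = planetary set [G3 = 39+2·26 = 91; Willis about the carrier]
ring teeth: 39 + 2·26 = 91
39(ω_sun−ω_arm) = −91(ω_ring−ω_arm),  ω_sun = 0, ω_ring = 1
39(0−ω_arm) = −91(1−ω_arm)  ⇒  130·ω_arm = 91  ⇒  ω_arm = 7/10
ω_out/ω_in = 7/10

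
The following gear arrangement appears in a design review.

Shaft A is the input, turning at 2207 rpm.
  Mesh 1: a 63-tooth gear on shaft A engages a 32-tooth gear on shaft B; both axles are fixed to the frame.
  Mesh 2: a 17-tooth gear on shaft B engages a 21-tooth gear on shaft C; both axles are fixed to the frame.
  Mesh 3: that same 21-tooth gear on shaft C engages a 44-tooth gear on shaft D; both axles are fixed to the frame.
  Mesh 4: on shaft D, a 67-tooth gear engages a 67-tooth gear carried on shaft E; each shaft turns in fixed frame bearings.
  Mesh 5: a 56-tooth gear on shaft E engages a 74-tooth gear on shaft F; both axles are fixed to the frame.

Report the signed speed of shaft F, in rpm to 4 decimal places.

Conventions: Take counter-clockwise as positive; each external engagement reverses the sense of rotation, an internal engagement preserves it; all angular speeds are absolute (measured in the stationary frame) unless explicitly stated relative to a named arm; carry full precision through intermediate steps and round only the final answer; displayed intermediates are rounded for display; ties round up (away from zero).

-1270.4145 rpm

recognized (6 fixed axles, 5 meshes): fixed-axis compound train
mesh 1 [63T→32T]: ω = 2207.0000×63/32 = 4345.0313 rpm, sense flips to −
mesh 2 [17T→21T]: ω = 4345.0313×17/21 = 3517.4063 rpm, sense flips to +
mesh 3 [21T→44T]: ω = 3517.4063×21/44 = 1678.7621 rpm, sense flips to −
mesh 4 [67T→67T]: ω = 1678.7621×67/67 = 1678.7621 rpm, sense flips to +
mesh 5 [56T→74T]: ω = 1678.7621×56/74 = 1270.4145 rpm, sense flips to −
signed output speed = -1270.4145 rpm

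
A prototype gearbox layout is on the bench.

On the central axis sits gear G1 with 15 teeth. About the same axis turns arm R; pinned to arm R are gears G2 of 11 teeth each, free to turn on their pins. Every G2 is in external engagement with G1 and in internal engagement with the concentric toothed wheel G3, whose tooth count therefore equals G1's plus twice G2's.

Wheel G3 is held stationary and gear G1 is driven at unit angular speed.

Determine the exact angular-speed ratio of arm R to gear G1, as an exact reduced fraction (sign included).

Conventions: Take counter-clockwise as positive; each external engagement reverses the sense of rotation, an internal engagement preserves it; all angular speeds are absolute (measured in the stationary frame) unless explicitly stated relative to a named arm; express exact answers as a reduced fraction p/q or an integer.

15/52

class = planetary set [G3 = 15+2·11 = 37; Willis about the carrier]
ring teeth: 15 + 2·11 = 37
15(ω_sun−ω_arm) = −37(ω_ring−ω_arm),  ω_ring = 0, ω_sun = 1
15(1−ω_arm) = −37(0−ω_arm)  ⇒  52·ω_arm = 15  ⇒  ω_arm = 15/52
ω_out/ω_in = 15/52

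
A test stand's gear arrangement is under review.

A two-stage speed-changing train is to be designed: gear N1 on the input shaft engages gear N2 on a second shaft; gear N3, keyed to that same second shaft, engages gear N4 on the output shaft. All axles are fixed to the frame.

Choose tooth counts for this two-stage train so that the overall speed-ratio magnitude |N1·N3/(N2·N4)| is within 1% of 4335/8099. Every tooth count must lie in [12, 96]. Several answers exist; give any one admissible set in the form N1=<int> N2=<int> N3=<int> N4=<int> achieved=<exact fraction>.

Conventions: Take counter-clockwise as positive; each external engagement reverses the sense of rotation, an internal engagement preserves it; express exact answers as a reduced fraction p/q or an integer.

N1=51 N2=89 N3=85 N4=91 achieved=4335/8099

2-stage fixed-axis compound train for ratio 4335/8099
target = 4335/8099 in lowest terms: an exact hit needs N1·N3 = k·4335 and N2·N4 = k·8099 for one integer k, every count in [12, 96]; additionally prefer no 1:1 stage (N1 ≠ N2, N3 ≠ N4)
k = 1: N1·N3 = 4335 = 51·85, N2·N4 = 8099 = 89·91
achieved = 51·85/(89·91) = 4335/8099; |achieved − target| = 0 ≤ 867/161980 ✓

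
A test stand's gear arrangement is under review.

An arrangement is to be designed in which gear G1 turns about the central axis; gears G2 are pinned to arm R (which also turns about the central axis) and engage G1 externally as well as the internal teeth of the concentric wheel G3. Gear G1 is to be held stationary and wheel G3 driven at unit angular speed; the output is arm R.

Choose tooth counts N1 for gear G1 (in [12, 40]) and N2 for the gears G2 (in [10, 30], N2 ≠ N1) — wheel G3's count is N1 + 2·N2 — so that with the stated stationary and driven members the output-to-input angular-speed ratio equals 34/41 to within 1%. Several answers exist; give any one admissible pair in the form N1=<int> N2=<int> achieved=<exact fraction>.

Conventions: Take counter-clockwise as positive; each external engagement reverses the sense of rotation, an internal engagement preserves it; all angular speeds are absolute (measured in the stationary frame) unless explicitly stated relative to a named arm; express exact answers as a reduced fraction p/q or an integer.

topology: planetary set — design target 34/41, arm = carrier (Willis)
Willis with ω_sun = 0: ω_arm/ω_ring = N3/(N1+N3); set equal to 34/41  ⇒  N3/N1 = (34/41)/(1 − 34/41) = 34/7
N3 = N1 + 2·N2  ⇒  N2/N1 = (N3/N1 − 1)/2 = (34/7 − 1)/2 = 27/14
smallest multiple with N1 ≥ 12 and N2 ≥ 10: k = 1  ⇒  N1 = 1·14 = 14, N2 = 1·27 = 27 (N1 ≤ 40, N2 ≤ 30, N2 ≠ N1 ✓), N3 = 14 + 2·27 = 68
check: N3/(N1+N3) with N1 = 14, N3 = 68 gives 34/41; |achieved − target| = 0 ≤ 17/2050 ✓

N1=14 N2=27 achieved=34/41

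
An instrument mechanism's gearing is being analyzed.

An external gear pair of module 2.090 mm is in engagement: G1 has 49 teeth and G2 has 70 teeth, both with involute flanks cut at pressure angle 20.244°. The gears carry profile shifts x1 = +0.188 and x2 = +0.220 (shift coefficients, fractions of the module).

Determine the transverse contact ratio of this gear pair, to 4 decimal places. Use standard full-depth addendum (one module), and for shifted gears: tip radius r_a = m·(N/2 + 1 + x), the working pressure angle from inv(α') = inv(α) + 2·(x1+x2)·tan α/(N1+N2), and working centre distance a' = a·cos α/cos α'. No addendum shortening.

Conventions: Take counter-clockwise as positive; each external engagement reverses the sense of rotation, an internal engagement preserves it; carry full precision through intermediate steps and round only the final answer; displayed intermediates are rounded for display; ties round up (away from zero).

topology: single-mesh involute geometry — m = 2.090, 49T/70T pair
base radii: r_b1 = 48.041943, r_b2 = 68.631347
tip radii: r_a1 = 53.687920, r_a2 = 75.699800
inv(α') = inv(20.244°) + 2·(+0.188+0.220)·tan α/(49+70) = 0.01800497  ⇒  α' = 21.25330°
a' = a·cos α / cos α' = 124.3550·cos 20.244°/cos 21.25330° = 125.187680
action lengths: √(r_a1²−r_b1²) = 23.965902, √(r_a2²−r_b2²) = 31.940537
base pitch p_b = π·m·cos α = 6.160335
CR = (23.965902 + 31.940537 − 125.187680·sin 21.25330°)/6.160335 = 1.708827
contact ratio ≈ 1.7088

1.7088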